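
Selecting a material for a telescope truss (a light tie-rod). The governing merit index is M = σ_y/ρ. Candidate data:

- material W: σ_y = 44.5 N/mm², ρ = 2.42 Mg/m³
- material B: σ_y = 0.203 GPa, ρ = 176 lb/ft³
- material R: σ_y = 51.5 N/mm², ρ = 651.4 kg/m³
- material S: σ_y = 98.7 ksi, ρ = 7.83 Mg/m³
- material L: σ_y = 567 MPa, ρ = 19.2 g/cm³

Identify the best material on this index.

material S

Putting every candidate on a common basis:
  material W: σ_y = 44.50 MPa, ρ = 2420 kg/m³
  material B: σ_y = 203.0 MPa, ρ = 2819 kg/m³
  material R: σ_y = 51.50 MPa, ρ = 651.4 kg/m³
  material S: σ_y = 680.5 MPa, ρ = 7830 kg/m³
  material L: σ_y = 567.0 MPa, ρ = 19200 kg/m³
  material S: M = 86.9 kN·m/kg
  material R: M = 79.1 kN·m/kg
  material B: M = 72.0 kN·m/kg
  material L: M = 29.5 kN·m/kg
  material W: M = 18.4 kN·m/kg
Material S has the largest M.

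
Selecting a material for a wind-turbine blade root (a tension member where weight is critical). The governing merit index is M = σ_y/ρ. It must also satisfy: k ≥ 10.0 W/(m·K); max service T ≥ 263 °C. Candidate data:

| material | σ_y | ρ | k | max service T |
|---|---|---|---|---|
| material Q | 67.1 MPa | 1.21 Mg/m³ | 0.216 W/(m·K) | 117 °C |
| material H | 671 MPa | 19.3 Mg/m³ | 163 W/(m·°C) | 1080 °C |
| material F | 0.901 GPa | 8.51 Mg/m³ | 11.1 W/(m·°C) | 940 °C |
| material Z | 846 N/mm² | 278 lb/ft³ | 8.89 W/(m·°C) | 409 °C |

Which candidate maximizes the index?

material F

Screen on constraints: k ≥ 10.0 W/(m·K); max service T ≥ 263 °C. Survivors: material H, material F.
Putting every candidate on a common basis:
  material H: σ_y = 671.0 MPa, ρ = 19300 kg/m³
  material F: σ_y = 901.0 MPa, ρ = 8510 kg/m³
  material F: M = 106 kN·m/kg
  material H: M = 34.8 kN·m/kg
Highest index: material F.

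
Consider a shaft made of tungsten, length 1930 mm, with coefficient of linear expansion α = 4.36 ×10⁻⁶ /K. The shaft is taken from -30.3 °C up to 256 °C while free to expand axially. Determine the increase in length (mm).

2.41 mm

ΔT = 256 − (-30.3) = 286.3 K.
ΔL = α·L₀·ΔT = 4.36×10⁻⁶ × 1930 mm × 286.3 K = 2.41 mm.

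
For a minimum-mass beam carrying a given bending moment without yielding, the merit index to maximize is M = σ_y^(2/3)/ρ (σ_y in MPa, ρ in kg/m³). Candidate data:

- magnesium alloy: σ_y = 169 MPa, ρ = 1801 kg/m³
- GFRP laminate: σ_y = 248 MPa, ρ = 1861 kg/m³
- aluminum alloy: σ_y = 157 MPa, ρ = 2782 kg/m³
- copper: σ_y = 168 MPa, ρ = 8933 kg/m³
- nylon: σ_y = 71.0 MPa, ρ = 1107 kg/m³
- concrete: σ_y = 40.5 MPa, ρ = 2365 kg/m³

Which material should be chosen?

Computing M directly (units already consistent):
  GFRP laminate: M = 21.2×10⁻³
  magnesium alloy: M = 17.0×10⁻³
  nylon: M = 15.5×10⁻³
  aluminum alloy: M = 10.5×10⁻³
  concrete: M = 4.99×10⁻³
  copper: M = 3.41×10⁻³
Highest index: GFRP laminate.

GFRP laminate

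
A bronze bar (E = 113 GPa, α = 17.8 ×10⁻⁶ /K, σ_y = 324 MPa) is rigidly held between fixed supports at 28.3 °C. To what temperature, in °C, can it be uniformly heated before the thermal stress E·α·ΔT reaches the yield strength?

E·α·ΔT = 324.0 MPa ⇒ ΔT = 324.0 / (113.0×10³ × 17.8×10⁻⁶) = 161.1 K.
T = 28.3 + 161.1 = 189.4 °C.

189 °C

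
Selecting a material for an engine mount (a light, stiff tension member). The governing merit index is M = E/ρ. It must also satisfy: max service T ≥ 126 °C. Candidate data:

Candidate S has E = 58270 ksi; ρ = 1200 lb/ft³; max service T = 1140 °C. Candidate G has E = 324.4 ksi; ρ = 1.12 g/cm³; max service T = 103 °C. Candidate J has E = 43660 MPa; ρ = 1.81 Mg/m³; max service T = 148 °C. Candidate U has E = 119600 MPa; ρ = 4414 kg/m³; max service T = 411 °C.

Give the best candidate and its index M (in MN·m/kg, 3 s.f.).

candidate U, M = 27.1 MN·m/kg

Screen on constraints: max service T ≥ 126 °C. Survivors: candidate S, candidate J, candidate U.
Normalizing units and computing the index:
  candidate S: E = 401.8 GPa, ρ = 19220 kg/m³
  candidate J: E = 43.66 GPa, ρ = 1810 kg/m³
  candidate U: E = 119.6 GPa, ρ = 4414 kg/m³
  candidate U: M = 27.1 MN·m/kg
  candidate J: M = 24.1 MN·m/kg
  candidate S: M = 20.9 MN·m/kg
Highest index: candidate U.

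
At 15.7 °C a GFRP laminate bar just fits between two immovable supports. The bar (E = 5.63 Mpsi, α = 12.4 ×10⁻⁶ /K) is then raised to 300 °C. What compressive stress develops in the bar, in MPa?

E = 5.63 Mpsi = 38.82 GPa.
ΔT = 284.3 K. Constrained thermal stress σ = E·α·ΔT = 38.82×10³ MPa × 12.4×10⁻⁶ × 284.3 = 137 MPa (compressive).

137 MPa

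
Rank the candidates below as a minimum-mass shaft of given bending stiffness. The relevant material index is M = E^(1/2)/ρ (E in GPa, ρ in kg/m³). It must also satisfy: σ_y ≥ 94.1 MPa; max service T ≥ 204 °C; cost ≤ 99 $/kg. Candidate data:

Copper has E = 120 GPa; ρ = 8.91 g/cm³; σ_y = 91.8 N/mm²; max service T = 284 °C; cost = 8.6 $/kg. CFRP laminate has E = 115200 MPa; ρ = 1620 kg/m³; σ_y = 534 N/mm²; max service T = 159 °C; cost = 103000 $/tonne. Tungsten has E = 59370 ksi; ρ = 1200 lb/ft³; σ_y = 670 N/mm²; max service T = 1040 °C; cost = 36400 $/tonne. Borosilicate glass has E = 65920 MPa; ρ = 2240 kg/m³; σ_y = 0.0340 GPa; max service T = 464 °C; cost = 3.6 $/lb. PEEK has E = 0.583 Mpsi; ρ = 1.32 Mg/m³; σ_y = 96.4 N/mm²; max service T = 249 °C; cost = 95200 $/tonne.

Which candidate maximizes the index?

Screen on constraints: σ_y ≥ 94.1 MPa; max service T ≥ 204 °C; cost ≤ 99 $/kg. Survivors: tungsten, PEEK.
Normalizing units and computing the index:
  tungsten: E = 409.3 GPa, ρ = 19220 kg/m³
  PEEK: E = 4.020 GPa, ρ = 1320 kg/m³
  PEEK: M = 1.52×10⁻³
  tungsten: M = 1.05×10⁻³
PEEK has the largest M.

PEEK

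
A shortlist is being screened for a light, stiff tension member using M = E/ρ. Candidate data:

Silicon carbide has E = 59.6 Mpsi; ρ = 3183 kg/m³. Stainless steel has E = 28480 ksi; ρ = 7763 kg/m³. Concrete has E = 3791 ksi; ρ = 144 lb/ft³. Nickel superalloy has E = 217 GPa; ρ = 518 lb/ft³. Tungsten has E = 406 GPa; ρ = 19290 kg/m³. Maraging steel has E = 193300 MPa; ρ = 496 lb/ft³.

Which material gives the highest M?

silicon carbide

After converting to SI:
  silicon carbide: E = 410.9 GPa, ρ = 3183 kg/m³
  stainless steel: E = 196.4 GPa, ρ = 7763 kg/m³
  concrete: E = 26.14 GPa, ρ = 2307 kg/m³
  nickel superalloy: E = 217.0 GPa, ρ = 8298 kg/m³
  tungsten: E = 406.0 GPa, ρ = 19290 kg/m³
  maraging steel: E = 193.3 GPa, ρ = 7945 kg/m³
  silicon carbide: M = 129 MN·m/kg
  nickel superalloy: M = 26.2 MN·m/kg
  stainless steel: M = 25.3 MN·m/kg
  maraging steel: M = 24.3 MN·m/kg
  tungsten: M = 21.0 MN·m/kg
  concrete: M = 11.3 MN·m/kg
Silicon carbide has the largest M.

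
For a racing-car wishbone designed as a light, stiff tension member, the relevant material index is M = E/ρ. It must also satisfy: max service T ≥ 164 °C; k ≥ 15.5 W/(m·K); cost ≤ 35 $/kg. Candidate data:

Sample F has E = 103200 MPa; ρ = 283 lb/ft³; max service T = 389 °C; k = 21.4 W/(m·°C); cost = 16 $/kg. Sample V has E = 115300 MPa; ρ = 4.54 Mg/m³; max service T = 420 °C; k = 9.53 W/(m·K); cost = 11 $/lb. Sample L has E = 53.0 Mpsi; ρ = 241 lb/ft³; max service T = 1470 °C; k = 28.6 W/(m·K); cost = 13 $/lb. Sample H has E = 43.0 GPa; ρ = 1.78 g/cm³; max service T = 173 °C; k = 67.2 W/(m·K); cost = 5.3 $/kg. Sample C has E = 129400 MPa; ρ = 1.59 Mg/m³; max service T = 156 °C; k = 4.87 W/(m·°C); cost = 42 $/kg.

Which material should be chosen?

sample L

Screen on constraints: max service T ≥ 164 °C; k ≥ 15.5 W/(m·K); cost ≤ 35 $/kg. Survivors: sample F, sample L, sample H.
In SI units:
  sample F: E = 103.2 GPa, ρ = 4533 kg/m³
  sample L: E = 365.4 GPa, ρ = 3860 kg/m³
  sample H: E = 43.00 GPa, ρ = 1780 kg/m³
  sample L: M = 94.7 MN·m/kg
  sample H: M = 24.2 MN·m/kg
  sample F: M = 22.8 MN·m/kg
Sample L has the largest M.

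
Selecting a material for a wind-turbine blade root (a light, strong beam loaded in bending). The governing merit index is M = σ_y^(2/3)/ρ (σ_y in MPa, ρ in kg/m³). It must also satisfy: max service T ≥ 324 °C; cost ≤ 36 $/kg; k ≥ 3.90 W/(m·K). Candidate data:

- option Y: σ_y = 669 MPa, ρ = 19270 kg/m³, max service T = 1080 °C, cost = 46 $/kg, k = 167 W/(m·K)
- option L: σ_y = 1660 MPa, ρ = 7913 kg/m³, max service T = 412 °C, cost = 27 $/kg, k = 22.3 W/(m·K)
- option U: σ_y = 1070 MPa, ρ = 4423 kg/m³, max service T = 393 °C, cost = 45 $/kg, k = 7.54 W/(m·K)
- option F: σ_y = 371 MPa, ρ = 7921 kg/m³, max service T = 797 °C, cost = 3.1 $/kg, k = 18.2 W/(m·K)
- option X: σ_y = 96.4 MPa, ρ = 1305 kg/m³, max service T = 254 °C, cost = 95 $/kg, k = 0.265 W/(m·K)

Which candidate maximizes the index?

Screen on constraints: max service T ≥ 324 °C; cost ≤ 36 $/kg; k ≥ 3.90 W/(m·K). Survivors: option L, option F.
Computing M directly (units already consistent):
  option L: M = 17.7×10⁻³
  option F: M = 6.52×10⁻³
Option L ranks first.

option L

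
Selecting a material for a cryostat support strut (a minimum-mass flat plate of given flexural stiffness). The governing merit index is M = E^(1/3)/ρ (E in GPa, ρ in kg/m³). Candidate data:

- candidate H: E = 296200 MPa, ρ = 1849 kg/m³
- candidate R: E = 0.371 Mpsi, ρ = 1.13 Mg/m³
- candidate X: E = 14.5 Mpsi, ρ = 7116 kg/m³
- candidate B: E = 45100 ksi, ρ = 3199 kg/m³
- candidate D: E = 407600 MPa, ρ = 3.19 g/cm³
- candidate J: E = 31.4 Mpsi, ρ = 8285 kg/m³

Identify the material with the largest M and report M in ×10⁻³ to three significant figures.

Normalizing units and computing the index:
  candidate H: E = 296.2 GPa, ρ = 1849 kg/m³
  candidate R: E = 2.558 GPa, ρ = 1130 kg/m³
  candidate X: E = 99.97 GPa, ρ = 7116 kg/m³
  candidate B: E = 311.0 GPa, ρ = 3199 kg/m³
  candidate D: E = 407.6 GPa, ρ = 3190 kg/m³
  candidate J: E = 216.5 GPa, ρ = 8285 kg/m³
  candidate H: M = 3.61×10⁻³
  candidate D: M = 2.32×10⁻³
  candidate B: M = 2.12×10⁻³
  candidate R: M = 1.21×10⁻³
  candidate J: M = 0.725×10⁻³
  candidate X: M = 0.652×10⁻³
The maximum is for candidate H.

candidate H, M = 3.61×10⁻³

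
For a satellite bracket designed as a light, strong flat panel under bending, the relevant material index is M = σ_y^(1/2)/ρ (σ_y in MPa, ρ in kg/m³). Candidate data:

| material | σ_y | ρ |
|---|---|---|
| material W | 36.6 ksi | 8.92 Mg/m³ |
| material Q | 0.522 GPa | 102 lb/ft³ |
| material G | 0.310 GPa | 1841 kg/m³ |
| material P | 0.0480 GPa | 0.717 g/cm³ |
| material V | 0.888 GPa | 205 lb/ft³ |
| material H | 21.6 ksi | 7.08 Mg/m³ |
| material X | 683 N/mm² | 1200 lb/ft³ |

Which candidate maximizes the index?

In SI units:
  material W: σ_y = 252.3 MPa, ρ = 8920 kg/m³
  material Q: σ_y = 522.0 MPa, ρ = 1634 kg/m³
  material G: σ_y = 310.0 MPa, ρ = 1841 kg/m³
  material P: σ_y = 48.00 MPa, ρ = 717.0 kg/m³
  material V: σ_y = 888.0 MPa, ρ = 3284 kg/m³
  material H: σ_y = 148.9 MPa, ρ = 7080 kg/m³
  material X: σ_y = 683.0 MPa, ρ = 19220 kg/m³
  material Q: M = 14.0×10⁻³
  material P: M = 9.66×10⁻³
  material G: M = 9.56×10⁻³
  material V: M = 9.07×10⁻³
  material W: M = 1.78×10⁻³
  material H: M = 1.72×10⁻³
  material X: M = 1.36×10⁻³
Material Q has the largest M.

material Q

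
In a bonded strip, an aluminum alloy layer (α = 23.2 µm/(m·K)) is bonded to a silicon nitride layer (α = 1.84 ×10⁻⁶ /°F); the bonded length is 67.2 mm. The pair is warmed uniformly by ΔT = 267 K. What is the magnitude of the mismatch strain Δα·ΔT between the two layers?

silicon nitride: α = 1.84×10⁻⁶/°F × 9/5 = 3.31×10⁻⁶/K.
Δα = |23.2 − 3.31|×10⁻⁶/K = 19.9×10⁻⁶/K.
Mismatch strain = Δα·ΔT = 19.9×10⁻⁶ × 267.0 = 5.31×10⁻³.

5.31×10⁻³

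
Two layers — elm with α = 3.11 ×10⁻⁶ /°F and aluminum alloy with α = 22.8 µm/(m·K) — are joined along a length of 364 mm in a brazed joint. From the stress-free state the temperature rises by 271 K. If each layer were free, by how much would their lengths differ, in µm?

1700 µm

elm: α = 3.11×10⁻⁶/°F × 9/5 = 5.60×10⁻⁶/K.
Δα = |5.60 − 22.8|×10⁻⁶/K = 17.2×10⁻⁶/K.
ΔL_mismatch = Δα·L·ΔT = 17.2×10⁻⁶ × 364.0 mm × 271.0 K = 1700 µm.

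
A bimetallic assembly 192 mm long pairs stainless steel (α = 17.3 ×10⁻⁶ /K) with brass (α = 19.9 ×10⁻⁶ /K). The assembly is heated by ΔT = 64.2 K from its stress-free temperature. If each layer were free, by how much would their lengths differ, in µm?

32.0 µm

Δα = |17.3 − 19.9|×10⁻⁶/K = 2.60×10⁻⁶/K.
ΔL_mismatch = Δα·L·ΔT = 2.60×10⁻⁶ × 192.0 mm × 64.2 K = 32.0 µm.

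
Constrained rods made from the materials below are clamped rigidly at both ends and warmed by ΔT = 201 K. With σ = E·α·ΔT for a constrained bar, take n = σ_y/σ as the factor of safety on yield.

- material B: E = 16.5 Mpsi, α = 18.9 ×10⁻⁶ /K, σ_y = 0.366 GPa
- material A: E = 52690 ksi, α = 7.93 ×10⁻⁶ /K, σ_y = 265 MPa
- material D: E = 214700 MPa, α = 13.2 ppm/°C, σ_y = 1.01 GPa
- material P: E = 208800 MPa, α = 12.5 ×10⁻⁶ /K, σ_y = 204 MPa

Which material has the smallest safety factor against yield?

Per material, after unit conversion:
  material B: E = 113.8, α = 18.9, σ_y = 366.0 → σ = 432 MPa, n = 0.847
  material A: E = 363.3, α = 7.93, σ_y = 265.0 → σ = 579 MPa, n = 0.458
  material D: E = 214.7, α = 13.2, σ_y = 1010 → σ = 570 MPa, n = 1.77
  material P: E = 208.8, α = 12.5, σ_y = 204.0 → σ = 525 MPa, n = 0.389
Smallest n: material P with n = 0.389.

material P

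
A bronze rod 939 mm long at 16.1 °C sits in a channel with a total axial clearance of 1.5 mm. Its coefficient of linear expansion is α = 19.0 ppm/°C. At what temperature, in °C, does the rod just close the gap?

α·L₀·ΔT = 1.5 mm ⇒ ΔT = 1.5 / (19.0×10⁻⁶ × 939.0) = 84.08 K.
T = 16.1 + 84.08 = 100.2 °C.

100 °C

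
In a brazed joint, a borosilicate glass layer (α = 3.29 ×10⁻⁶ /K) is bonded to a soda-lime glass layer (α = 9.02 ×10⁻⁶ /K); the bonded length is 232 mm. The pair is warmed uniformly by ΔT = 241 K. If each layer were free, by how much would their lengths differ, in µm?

320 µm

Δα = |3.29 − 9.02|×10⁻⁶/K = 5.73×10⁻⁶/K.
ΔL_mismatch = Δα·L·ΔT = 5.73×10⁻⁶ × 232.0 mm × 241.0 K = 320 µm.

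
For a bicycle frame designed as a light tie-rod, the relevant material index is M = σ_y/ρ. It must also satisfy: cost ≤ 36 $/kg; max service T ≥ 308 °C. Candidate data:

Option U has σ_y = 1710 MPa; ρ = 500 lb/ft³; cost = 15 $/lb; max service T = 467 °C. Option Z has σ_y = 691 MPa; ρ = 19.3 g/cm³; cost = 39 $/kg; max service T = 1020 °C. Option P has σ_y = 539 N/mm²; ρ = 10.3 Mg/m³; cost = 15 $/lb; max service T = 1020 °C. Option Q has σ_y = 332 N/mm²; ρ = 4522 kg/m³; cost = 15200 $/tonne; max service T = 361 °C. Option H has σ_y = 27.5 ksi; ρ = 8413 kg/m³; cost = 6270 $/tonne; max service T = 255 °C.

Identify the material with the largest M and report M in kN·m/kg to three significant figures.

option U, M = 214 kN·m/kg

Screen on constraints: cost ≤ 36 $/kg; max service T ≥ 308 °C. Survivors: option U, option P, option Q.
In SI units:
  option U: σ_y = 1710 MPa, ρ = 8009 kg/m³
  option P: σ_y = 539.0 MPa, ρ = 10300 kg/m³
  option Q: σ_y = 332.0 MPa, ρ = 4522 kg/m³
  option U: M = 214 kN·m/kg
  option Q: M = 73.4 kN·m/kg
  option P: M = 52.3 kN·m/kg
Option U has the largest M.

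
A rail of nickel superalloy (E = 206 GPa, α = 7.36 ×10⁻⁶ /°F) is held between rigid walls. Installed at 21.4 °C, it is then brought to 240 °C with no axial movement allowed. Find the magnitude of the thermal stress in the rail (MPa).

α = 7.36×10⁻⁶/°F × 9/5 = 13.2×10⁻⁶/K.
ΔT = 218.6 K. Constrained thermal stress σ = E·α·ΔT = 206.0×10³ MPa × 13.2×10⁻⁶ × 218.6 = 597 MPa (compressive).

597 MPa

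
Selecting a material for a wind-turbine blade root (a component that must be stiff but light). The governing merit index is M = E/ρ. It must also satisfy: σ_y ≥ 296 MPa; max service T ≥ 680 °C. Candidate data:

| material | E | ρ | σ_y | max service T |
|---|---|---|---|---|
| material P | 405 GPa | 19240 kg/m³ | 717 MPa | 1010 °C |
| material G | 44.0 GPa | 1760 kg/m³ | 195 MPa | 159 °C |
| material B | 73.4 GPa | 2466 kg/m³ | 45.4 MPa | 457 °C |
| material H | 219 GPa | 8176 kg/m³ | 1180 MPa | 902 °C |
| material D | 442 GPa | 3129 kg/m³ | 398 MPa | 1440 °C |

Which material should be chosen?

material D

Screen on constraints: σ_y ≥ 296 MPa; max service T ≥ 680 °C. Survivors: material P, material H, material D.
Per-candidate index values:
  material D: M = 141 MN·m/kg
  material H: M = 26.8 MN·m/kg
  material P: M = 21.0 MN·m/kg
Material D has the largest M.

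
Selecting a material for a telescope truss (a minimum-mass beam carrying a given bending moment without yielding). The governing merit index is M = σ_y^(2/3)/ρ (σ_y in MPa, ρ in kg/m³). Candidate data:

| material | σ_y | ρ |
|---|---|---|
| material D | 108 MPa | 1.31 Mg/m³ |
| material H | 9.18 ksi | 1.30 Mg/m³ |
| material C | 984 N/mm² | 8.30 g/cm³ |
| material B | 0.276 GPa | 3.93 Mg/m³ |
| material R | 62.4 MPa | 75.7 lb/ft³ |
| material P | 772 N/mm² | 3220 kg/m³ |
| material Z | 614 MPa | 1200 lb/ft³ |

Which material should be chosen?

After converting to SI:
  material D: σ_y = 108.0 MPa, ρ = 1310 kg/m³
  material H: σ_y = 63.29 MPa, ρ = 1300 kg/m³
  material C: σ_y = 984.0 MPa, ρ = 8300 kg/m³
  material B: σ_y = 276.0 MPa, ρ = 3930 kg/m³
  material R: σ_y = 62.40 MPa, ρ = 1213 kg/m³
  material P: σ_y = 772.0 MPa, ρ = 3220 kg/m³
  material Z: σ_y = 614.0 MPa, ρ = 19220 kg/m³
  material P: M = 26.1×10⁻³
  material D: M = 17.3×10⁻³
  material R: M = 13.0×10⁻³
  material H: M = 12.2×10⁻³
  material C: M = 11.9×10⁻³
  material B: M = 10.8×10⁻³
  material Z: M = 3.76×10⁻³
The maximum is for material P.

material P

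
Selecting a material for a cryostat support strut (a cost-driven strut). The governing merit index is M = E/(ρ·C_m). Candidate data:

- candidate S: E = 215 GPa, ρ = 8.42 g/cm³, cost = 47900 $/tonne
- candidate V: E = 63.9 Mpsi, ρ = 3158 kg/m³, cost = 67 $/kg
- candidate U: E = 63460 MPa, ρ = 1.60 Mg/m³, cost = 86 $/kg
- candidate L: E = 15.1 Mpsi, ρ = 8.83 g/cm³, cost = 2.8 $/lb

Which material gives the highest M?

candidate V

In SI units:
  candidate S: E = 215.0 GPa, ρ = 8420 kg/m³, cost = 47.90 $/kg
  candidate V: E = 440.6 GPa, ρ = 3158 kg/m³, cost = 67.00 $/kg
  candidate U: E = 63.46 GPa, ρ = 1600 kg/m³, cost = 86.00 $/kg
  candidate L: E = 104.1 GPa, ρ = 8830 kg/m³, cost = 6.173 $/kg
  candidate V: M = 2.08 MN·m per $
  candidate L: M = 1.91 MN·m per $
  candidate S: M = 0.533 MN·m per $
  candidate U: M = 0.461 MN·m per $
Highest index: candidate V.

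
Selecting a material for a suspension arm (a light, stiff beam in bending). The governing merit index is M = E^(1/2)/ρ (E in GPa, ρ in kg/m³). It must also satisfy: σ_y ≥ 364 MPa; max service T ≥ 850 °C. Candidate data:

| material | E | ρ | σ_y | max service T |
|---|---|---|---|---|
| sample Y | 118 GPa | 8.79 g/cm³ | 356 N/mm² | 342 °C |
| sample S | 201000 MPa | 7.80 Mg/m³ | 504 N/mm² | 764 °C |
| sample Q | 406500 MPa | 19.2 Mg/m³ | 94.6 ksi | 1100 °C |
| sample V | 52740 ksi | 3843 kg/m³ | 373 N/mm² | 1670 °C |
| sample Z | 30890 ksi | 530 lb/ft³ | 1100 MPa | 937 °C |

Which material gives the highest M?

Screen on constraints: σ_y ≥ 364 MPa; max service T ≥ 850 °C. Survivors: sample Q, sample V, sample Z.
Putting every candidate on a common basis:
  sample Q: E = 406.5 GPa, ρ = 19200 kg/m³
  sample V: E = 363.6 GPa, ρ = 3843 kg/m³
  sample Z: E = 213.0 GPa, ρ = 8490 kg/m³
  sample V: M = 4.96×10⁻³
  sample Z: M = 1.72×10⁻³
  sample Q: M = 1.05×10⁻³
Sample V ranks first.

sample V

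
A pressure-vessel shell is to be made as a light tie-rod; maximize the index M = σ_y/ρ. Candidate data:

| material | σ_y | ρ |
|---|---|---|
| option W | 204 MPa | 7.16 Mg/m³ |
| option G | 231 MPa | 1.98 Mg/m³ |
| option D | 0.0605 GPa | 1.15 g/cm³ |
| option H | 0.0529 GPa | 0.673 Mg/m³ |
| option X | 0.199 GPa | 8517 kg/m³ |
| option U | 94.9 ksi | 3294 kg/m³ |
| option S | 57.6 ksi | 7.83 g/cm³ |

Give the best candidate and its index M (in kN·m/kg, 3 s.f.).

Normalizing units and computing the index:
  option W: σ_y = 204.0 MPa, ρ = 7160 kg/m³
  option G: σ_y = 231.0 MPa, ρ = 1980 kg/m³
  option D: σ_y = 60.50 MPa, ρ = 1150 kg/m³
  option H: σ_y = 52.90 MPa, ρ = 673.0 kg/m³
  option X: σ_y = 199.0 MPa, ρ = 8517 kg/m³
  option U: σ_y = 654.3 MPa, ρ = 3294 kg/m³
  option S: σ_y = 397.1 MPa, ρ = 7830 kg/m³
  option U: M = 199 kN·m/kg
  option G: M = 117 kN·m/kg
  option H: M = 78.6 kN·m/kg
  option D: M = 52.6 kN·m/kg
  option S: M = 50.7 kN·m/kg
  option W: M = 28.5 kN·m/kg
  option X: M = 23.4 kN·m/kg
Option U has the largest M.

option U, M = 199 kN·m/kg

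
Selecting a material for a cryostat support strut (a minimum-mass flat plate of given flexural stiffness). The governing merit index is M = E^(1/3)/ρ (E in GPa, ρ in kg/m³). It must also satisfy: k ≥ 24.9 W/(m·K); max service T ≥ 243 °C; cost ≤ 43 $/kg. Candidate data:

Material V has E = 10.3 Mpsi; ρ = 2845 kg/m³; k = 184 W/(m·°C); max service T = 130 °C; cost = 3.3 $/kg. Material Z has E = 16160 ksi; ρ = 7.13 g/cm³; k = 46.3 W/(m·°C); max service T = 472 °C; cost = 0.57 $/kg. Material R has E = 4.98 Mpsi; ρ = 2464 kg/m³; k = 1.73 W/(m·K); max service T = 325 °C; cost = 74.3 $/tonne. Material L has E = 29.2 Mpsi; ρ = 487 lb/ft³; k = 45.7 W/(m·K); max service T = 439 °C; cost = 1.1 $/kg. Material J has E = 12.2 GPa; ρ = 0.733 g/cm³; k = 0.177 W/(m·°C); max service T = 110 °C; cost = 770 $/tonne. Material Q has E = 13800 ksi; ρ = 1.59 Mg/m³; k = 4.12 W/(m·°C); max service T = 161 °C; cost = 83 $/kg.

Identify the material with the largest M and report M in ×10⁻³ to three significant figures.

material L, M = 0.751×10⁻³

Screen on constraints: k ≥ 24.9 W/(m·K); max service T ≥ 243 °C; cost ≤ 43 $/kg. Survivors: material Z, material L.
After converting to SI:
  material Z: E = 111.4 GPa, ρ = 7130 kg/m³
  material L: E = 201.3 GPa, ρ = 7801 kg/m³
  material L: M = 0.751×10⁻³
  material Z: M = 0.675×10⁻³
Material L has the largest M.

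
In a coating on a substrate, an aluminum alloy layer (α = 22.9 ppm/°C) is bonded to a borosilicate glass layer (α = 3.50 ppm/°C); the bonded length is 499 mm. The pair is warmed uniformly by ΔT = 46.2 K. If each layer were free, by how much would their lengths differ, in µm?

447 µm

Δα = |22.9 − 3.50|×10⁻⁶/K = 19.4×10⁻⁶/K.
ΔL_mismatch = Δα·L·ΔT = 19.4×10⁻⁶ × 499.0 mm × 46.2 K = 447 µm.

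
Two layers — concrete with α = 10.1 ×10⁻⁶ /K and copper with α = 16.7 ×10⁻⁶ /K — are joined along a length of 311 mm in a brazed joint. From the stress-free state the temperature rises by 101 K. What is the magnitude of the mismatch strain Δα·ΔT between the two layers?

6.67×10⁻⁴

Δα = |10.1 − 16.7|×10⁻⁶/K = 6.60×10⁻⁶/K.
Mismatch strain = Δα·ΔT = 6.60×10⁻⁶ × 101.0 = 6.67×10⁻⁴.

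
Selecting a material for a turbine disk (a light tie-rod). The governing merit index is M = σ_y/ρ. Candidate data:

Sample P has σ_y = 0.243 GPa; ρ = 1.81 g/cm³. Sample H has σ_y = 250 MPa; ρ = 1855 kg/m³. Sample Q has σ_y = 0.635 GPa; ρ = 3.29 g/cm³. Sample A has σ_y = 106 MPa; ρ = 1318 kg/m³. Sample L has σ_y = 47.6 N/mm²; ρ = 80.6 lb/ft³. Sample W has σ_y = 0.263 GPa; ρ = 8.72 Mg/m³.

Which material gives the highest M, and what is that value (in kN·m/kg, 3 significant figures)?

sample Q, M = 193 kN·m/kg

Convert each candidate to consistent units, then evaluate M:
  sample P: σ_y = 243.0 MPa, ρ = 1810 kg/m³
  sample H: σ_y = 250.0 MPa, ρ = 1855 kg/m³
  sample Q: σ_y = 635.0 MPa, ρ = 3290 kg/m³
  sample A: σ_y = 106.0 MPa, ρ = 1318 kg/m³
  sample L: σ_y = 47.60 MPa, ρ = 1291 kg/m³
  sample W: σ_y = 263.0 MPa, ρ = 8720 kg/m³
  sample Q: M = 193 kN·m/kg
  sample H: M = 135 kN·m/kg
  sample P: M = 134 kN·m/kg
  sample A: M = 80.4 kN·m/kg
  sample L: M = 36.9 kN·m/kg
  sample W: M = 30.2 kN·m/kg
Highest index: sample Q.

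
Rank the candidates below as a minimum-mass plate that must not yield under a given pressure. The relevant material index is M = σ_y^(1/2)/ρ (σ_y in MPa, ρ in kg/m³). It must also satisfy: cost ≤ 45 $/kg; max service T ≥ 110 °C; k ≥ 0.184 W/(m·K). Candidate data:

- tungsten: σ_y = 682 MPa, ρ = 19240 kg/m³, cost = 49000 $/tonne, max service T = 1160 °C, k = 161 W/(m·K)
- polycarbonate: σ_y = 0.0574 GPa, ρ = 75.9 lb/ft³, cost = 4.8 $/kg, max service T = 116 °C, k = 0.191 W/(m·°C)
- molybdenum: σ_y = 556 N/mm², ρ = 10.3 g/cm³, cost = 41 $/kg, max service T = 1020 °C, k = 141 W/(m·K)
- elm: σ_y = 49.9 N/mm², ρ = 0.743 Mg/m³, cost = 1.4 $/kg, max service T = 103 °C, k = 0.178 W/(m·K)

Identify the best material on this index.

polycarbonate

Screen on constraints: cost ≤ 45 $/kg; max service T ≥ 110 °C; k ≥ 0.184 W/(m·K). Survivors: polycarbonate, molybdenum.
In SI units:
  polycarbonate: σ_y = 57.40 MPa, ρ = 1216 kg/m³
  molybdenum: σ_y = 556.0 MPa, ρ = 10300 kg/m³
  polycarbonate: M = 6.23×10⁻³
  molybdenum: M = 2.29×10⁻³
The maximum is for polycarbonate.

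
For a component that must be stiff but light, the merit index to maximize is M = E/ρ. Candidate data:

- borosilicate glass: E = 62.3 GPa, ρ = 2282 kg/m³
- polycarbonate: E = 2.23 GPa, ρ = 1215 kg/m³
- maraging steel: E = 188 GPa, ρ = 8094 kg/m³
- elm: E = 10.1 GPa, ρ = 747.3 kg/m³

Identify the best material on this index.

Evaluate M for each candidate:
  borosilicate glass: M = 27.3 MN·m/kg
  maraging steel: M = 23.2 MN·m/kg
  elm: M = 13.5 MN·m/kg
  polycarbonate: M = 1.84 MN·m/kg
The maximum is for borosilicate glass.

borosilicate glass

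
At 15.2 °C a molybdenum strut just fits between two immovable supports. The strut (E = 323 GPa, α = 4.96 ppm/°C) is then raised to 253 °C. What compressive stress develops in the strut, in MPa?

ΔT = 237.8 K. Constrained thermal stress σ = E·α·ΔT = 323.0×10³ MPa × 4.96×10⁻⁶ × 237.8 = 381 MPa (compressive).

381 MPa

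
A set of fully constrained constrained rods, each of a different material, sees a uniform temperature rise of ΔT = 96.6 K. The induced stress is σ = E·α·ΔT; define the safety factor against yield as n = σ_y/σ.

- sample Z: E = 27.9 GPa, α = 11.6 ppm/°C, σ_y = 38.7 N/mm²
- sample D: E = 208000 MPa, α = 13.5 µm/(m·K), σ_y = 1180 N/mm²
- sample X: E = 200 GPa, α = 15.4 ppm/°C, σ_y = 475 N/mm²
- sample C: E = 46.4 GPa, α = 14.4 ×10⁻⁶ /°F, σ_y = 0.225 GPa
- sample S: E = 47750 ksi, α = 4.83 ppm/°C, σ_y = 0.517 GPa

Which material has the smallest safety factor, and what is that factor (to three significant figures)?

sample Z, n = 1.24

Converting E to GPa, α to ×10⁻⁶/K, σ_y to MPa, then σ and n for each:
  sample Z: E = 27.90, α = 11.6, σ_y = 38.70 → σ = 31.3 MPa, n = 1.24
  sample D: E = 208.0, α = 13.5, σ_y = 1180 → σ = 271 MPa, n = 4.35
  sample X: E = 200.0, α = 15.4, σ_y = 475.0 → σ = 298 MPa, n = 1.60
  sample C: E = 46.40, α = 25.9, σ_y = 225.0 → σ = 116 MPa, n = 1.94
  sample S: E = 329.2, α = 4.83, σ_y = 517.0 → σ = 154 MPa, n = 3.37
The minimum is sample Z at n = 1.24.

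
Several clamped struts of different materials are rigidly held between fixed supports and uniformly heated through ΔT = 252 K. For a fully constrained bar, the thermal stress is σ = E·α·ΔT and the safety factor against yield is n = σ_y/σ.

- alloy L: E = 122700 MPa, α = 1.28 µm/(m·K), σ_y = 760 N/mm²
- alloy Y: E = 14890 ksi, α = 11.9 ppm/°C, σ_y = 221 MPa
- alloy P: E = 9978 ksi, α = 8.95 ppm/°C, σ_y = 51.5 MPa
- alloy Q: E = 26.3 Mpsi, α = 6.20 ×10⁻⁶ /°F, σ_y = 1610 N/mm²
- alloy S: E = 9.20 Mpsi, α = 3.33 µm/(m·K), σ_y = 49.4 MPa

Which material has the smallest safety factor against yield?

alloy P

Converting E to GPa, α to ×10⁻⁶/K, σ_y to MPa, then σ and n for each:
  alloy L: E = 122.7, α = 1.28, σ_y = 760.0 → σ = 39.6 MPa, n = 19.2
  alloy Y: E = 102.7, α = 11.9, σ_y = 221.0 → σ = 308 MPa, n = 0.718
  alloy P: E = 68.80, α = 8.95, σ_y = 51.50 → σ = 155 MPa, n = 0.332
  alloy Q: E = 181.3, α = 11.2, σ_y = 1610 → σ = 510 MPa, n = 3.16
  alloy S: E = 63.43, α = 3.33, σ_y = 49.40 → σ = 53.2 MPa, n = 0.928
The minimum is alloy P at n = 0.332.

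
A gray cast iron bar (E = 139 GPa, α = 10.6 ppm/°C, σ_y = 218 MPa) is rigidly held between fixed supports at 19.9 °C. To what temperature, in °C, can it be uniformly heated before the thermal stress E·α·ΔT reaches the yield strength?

E·α·ΔT = 218.0 MPa ⇒ ΔT = 218.0 / (139.0×10³ × 10.6×10⁻⁶) = 148.0 K.
T = 19.9 + 148.0 = 167.9 °C.

168 °C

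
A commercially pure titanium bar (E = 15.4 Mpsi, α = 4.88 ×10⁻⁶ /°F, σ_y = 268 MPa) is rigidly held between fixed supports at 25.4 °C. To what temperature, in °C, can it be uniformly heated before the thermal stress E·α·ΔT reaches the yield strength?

E = 15.4 Mpsi = 106.2 GPa.
α = 4.88×10⁻⁶/°F × 9/5 = 8.78×10⁻⁶/K.
E·α·ΔT = 268.0 MPa ⇒ ΔT = 268.0 / (106.2×10³ × 8.78×10⁻⁶) = 287.3 K.
T = 25.4 + 287.3 = 312.7 °C.

313 °C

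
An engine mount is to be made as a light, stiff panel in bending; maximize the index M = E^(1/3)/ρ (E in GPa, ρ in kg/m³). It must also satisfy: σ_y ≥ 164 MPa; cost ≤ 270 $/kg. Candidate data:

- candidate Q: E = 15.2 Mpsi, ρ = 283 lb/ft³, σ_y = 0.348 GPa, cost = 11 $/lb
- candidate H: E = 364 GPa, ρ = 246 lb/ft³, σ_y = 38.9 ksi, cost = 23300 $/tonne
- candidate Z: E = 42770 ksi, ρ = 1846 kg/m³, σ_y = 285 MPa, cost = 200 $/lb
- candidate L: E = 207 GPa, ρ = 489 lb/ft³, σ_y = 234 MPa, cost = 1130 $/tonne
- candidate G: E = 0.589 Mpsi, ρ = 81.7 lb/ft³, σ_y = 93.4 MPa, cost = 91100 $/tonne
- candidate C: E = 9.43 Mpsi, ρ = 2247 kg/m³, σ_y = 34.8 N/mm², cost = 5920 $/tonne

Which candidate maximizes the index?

candidate H

Screen on constraints: σ_y ≥ 164 MPa; cost ≤ 270 $/kg. Survivors: candidate Q, candidate H, candidate L.
Putting every candidate on a common basis:
  candidate Q: E = 104.8 GPa, ρ = 4533 kg/m³
  candidate H: E = 364.0 GPa, ρ = 3941 kg/m³
  candidate L: E = 207.0 GPa, ρ = 7833 kg/m³
  candidate H: M = 1.81×10⁻³
  candidate Q: M = 1.04×10⁻³
  candidate L: M = 0.755×10⁻³
Highest index: candidate H.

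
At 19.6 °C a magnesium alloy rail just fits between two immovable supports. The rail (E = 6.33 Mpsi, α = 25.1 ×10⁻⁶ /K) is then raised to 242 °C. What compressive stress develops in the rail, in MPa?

244 MPa

E = 6.33 Mpsi = 43.64 GPa.
ΔT = 222.4 K. Constrained thermal stress σ = E·α·ΔT = 43.64×10³ MPa × 25.1×10⁻⁶ × 222.4 = 244 MPa (compressive).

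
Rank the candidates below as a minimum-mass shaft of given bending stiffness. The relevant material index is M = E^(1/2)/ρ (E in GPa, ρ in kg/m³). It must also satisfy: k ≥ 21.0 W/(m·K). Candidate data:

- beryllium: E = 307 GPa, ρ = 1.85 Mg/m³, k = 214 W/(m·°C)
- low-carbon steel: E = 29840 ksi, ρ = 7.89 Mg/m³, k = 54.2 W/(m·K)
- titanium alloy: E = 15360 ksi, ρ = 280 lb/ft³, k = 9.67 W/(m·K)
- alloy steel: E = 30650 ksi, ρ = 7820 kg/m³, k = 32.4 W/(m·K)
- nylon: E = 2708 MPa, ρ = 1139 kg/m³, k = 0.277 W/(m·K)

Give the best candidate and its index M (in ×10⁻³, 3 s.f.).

beryllium, M = 9.47×10⁻³

Screen on constraints: k ≥ 21.0 W/(m·K). Survivors: beryllium, low-carbon steel, alloy steel.
In SI units:
  beryllium: E = 307.0 GPa, ρ = 1850 kg/m³
  low-carbon steel: E = 205.7 GPa, ρ = 7890 kg/m³
  alloy steel: E = 211.3 GPa, ρ = 7820 kg/m³
  beryllium: M = 9.47×10⁻³
  alloy steel: M = 1.86×10⁻³
  low-carbon steel: M = 1.82×10⁻³
Beryllium has the largest M.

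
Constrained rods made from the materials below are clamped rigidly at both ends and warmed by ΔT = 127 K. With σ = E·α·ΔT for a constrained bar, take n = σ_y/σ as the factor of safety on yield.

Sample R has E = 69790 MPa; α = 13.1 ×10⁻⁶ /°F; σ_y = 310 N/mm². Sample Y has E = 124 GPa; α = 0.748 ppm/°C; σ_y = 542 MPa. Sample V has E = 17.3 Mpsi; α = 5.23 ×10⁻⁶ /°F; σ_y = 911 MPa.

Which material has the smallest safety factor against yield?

With everything in SI (GPa, ×10⁻⁶/K, MPa):
  sample R: E = 69.79, α = 23.6, σ_y = 310.0 → σ = 209 MPa, n = 1.48
  sample Y: E = 124.0, α = 0.748, σ_y = 542.0 → σ = 11.8 MPa, n = 46.0
  sample V: E = 119.3, α = 9.41, σ_y = 911.0 → σ = 143 MPa, n = 6.39
Sample R has the lowest safety factor, n = 1.48.

sample R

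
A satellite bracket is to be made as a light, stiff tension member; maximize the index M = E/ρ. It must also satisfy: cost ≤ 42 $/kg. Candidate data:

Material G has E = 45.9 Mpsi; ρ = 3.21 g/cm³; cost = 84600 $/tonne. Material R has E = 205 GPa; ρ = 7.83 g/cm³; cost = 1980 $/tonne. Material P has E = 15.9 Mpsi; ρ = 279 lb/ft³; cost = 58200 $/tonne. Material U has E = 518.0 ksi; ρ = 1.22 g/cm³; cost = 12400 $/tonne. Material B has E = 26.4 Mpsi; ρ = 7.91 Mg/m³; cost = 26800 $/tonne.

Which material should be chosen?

Screen on constraints: cost ≤ 42 $/kg. Survivors: material R, material U, material B.
Convert each candidate to consistent units, then evaluate M:
  material R: E = 205.0 GPa, ρ = 7830 kg/m³
  material U: E = 3.571 GPa, ρ = 1220 kg/m³
  material B: E = 182.0 GPa, ρ = 7910 kg/m³
  material R: M = 26.2 MN·m/kg
  material B: M = 23.0 MN·m/kg
  material U: M = 2.93 MN·m/kg
Material R ranks first.

material R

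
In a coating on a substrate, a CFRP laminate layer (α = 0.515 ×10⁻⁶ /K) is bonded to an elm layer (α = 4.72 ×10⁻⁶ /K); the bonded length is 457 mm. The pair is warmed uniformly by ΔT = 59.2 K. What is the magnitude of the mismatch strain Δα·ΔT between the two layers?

Δα = |0.515 − 4.72|×10⁻⁶/K = 4.21×10⁻⁶/K.
Mismatch strain = Δα·ΔT = 4.21×10⁻⁶ × 59.2 = 2.49×10⁻⁴.

2.49×10⁻⁴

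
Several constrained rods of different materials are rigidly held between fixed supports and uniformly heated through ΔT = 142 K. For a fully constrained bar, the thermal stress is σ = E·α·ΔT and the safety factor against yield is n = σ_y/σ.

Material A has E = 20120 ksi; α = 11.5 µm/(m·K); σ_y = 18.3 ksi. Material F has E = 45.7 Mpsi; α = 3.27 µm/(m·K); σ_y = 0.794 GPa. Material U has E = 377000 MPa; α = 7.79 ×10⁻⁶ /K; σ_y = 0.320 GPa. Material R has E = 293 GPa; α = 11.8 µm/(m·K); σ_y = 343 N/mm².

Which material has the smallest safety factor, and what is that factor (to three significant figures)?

Converting E to GPa, α to ×10⁻⁶/K, σ_y to MPa, then σ and n for each:
  material A: E = 138.7, α = 11.5, σ_y = 126.2 → σ = 227 MPa, n = 0.557
  material F: E = 315.1, α = 3.27, σ_y = 794.0 → σ = 146 MPa, n = 5.43
  material U: E = 377.0, α = 7.79, σ_y = 320.0 → σ = 417 MPa, n = 0.767
  material R: E = 293.0, α = 11.8, σ_y = 343.0 → σ = 491 MPa, n = 0.699
The minimum is material A at n = 0.557.

material A, n = 0.557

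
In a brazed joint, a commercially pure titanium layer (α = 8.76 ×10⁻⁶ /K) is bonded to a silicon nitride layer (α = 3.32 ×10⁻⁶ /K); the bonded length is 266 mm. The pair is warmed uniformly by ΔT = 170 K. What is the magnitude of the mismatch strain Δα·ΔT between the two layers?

Δα = |8.76 − 3.32|×10⁻⁶/K = 5.44×10⁻⁶/K.
Mismatch strain = Δα·ΔT = 5.44×10⁻⁶ × 170.0 = 9.25×10⁻⁴.

9.25×10⁻⁴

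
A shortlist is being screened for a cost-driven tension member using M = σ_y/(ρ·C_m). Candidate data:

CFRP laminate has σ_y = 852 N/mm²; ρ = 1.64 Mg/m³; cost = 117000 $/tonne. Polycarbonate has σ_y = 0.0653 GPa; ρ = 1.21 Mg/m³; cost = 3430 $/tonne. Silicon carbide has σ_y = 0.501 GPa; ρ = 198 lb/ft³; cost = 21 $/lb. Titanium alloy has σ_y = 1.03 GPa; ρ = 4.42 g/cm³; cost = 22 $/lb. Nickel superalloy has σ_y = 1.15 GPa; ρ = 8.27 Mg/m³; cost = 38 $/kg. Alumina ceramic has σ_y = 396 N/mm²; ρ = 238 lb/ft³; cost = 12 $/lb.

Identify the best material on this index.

After converting to SI:
  CFRP laminate: σ_y = 852.0 MPa, ρ = 1640 kg/m³, cost = 117.0 $/kg
  polycarbonate: σ_y = 65.30 MPa, ρ = 1210 kg/m³, cost = 3.430 $/kg
  silicon carbide: σ_y = 501.0 MPa, ρ = 3172 kg/m³, cost = 46.30 $/kg
  titanium alloy: σ_y = 1030 MPa, ρ = 4420 kg/m³, cost = 48.50 $/kg
  nickel superalloy: σ_y = 1150 MPa, ρ = 8270 kg/m³, cost = 38.00 $/kg
  alumina ceramic: σ_y = 396.0 MPa, ρ = 3812 kg/m³, cost = 26.46 $/kg
  polycarbonate: M = 15.7 kN·m per $
  titanium alloy: M = 4.80 kN·m per $
  CFRP laminate: M = 4.44 kN·m per $
  alumina ceramic: M = 3.93 kN·m per $
  nickel superalloy: M = 3.66 kN·m per $
  silicon carbide: M = 3.41 kN·m per $
Polycarbonate ranks first.

polycarbonate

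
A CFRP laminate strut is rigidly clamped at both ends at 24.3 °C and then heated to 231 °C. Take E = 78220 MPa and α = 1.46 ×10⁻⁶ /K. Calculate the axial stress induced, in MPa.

23.6 MPa

E = 78220 MPa = 78.22 GPa.
ΔT = 206.7 K. Constrained thermal stress σ = E·α·ΔT = 78.22×10³ MPa × 1.46×10⁻⁶ × 206.7 = 23.6 MPa (compressive).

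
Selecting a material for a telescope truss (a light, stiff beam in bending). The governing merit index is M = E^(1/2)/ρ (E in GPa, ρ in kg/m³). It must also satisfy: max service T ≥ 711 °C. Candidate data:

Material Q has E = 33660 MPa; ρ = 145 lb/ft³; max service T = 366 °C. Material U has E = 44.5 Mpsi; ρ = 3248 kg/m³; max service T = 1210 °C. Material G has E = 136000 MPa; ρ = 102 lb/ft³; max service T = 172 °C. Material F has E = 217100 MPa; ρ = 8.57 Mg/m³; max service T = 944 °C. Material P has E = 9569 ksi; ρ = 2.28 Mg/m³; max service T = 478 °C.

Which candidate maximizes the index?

Screen on constraints: max service T ≥ 711 °C. Survivors: material U, material F.
Putting every candidate on a common basis:
  material U: E = 306.8 GPa, ρ = 3248 kg/m³
  material F: E = 217.1 GPa, ρ = 8570 kg/m³
  material U: M = 5.39×10⁻³
  material F: M = 1.72×10⁻³
The maximum is for material U.

material U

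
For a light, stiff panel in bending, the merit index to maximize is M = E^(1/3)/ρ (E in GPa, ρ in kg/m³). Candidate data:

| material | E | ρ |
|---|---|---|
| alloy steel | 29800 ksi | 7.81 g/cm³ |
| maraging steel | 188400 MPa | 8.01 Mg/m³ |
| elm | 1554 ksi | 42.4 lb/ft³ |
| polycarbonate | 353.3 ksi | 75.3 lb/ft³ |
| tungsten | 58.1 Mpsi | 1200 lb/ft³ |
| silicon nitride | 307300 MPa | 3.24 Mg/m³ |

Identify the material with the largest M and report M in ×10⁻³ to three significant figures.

elm, M = 3.25×10⁻³

Normalizing units and computing the index:
  alloy steel: E = 205.5 GPa, ρ = 7810 kg/m³
  maraging steel: E = 188.4 GPa, ρ = 8010 kg/m³
  elm: E = 10.71 GPa, ρ = 679.2 kg/m³
  polycarbonate: E = 2.436 GPa, ρ = 1206 kg/m³
  tungsten: E = 400.6 GPa, ρ = 19220 kg/m³
  silicon nitride: E = 307.3 GPa, ρ = 3240 kg/m³
  elm: M = 3.25×10⁻³
  silicon nitride: M = 2.08×10⁻³
  polycarbonate: M = 1.12×10⁻³
  alloy steel: M = 0.756×10⁻³
  maraging steel: M = 0.716×10⁻³
  tungsten: M = 0.383×10⁻³
Elm ranks first.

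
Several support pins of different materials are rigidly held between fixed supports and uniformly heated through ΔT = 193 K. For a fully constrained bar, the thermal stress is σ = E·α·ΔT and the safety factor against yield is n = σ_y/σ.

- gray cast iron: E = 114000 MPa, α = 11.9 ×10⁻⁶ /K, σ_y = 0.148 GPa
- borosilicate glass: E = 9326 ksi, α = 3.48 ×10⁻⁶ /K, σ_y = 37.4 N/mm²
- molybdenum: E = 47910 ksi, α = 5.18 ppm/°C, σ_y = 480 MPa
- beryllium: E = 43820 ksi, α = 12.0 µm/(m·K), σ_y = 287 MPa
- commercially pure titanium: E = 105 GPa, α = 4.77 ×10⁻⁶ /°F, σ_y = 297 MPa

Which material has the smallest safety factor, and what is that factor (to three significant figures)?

With everything in SI (GPa, ×10⁻⁶/K, MPa):
  gray cast iron: E = 114.0, α = 11.9, σ_y = 148.0 → σ = 262 MPa, n = 0.565
  borosilicate glass: E = 64.30, α = 3.48, σ_y = 37.40 → σ = 43.2 MPa, n = 0.866
  molybdenum: E = 330.3, α = 5.18, σ_y = 480.0 → σ = 330 MPa, n = 1.45
  beryllium: E = 302.1, α = 12.0, σ_y = 287.0 → σ = 700 MPa, n = 0.410
  commercially pure titanium: E = 105.0, α = 8.59, σ_y = 297.0 → σ = 174 MPa, n = 1.71
Smallest n: beryllium with n = 0.410.

beryllium, n = 0.410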